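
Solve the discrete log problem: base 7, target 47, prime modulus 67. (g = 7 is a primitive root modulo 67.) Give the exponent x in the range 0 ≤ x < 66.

28

Baby-step giant-step with m = ceil(sqrt(66)) = 9.
Baby table (7^j mod 67 for j=0..8):
  0:1  1:7  2:49  3:8  4:56  5:57  6:64  7:46
  8:54
Giant step factor: 7^(-9) ≡ 53 (mod 67).
Scan 47·53^i mod 67 for i = 0, 1, …:
  i=0: 47   i=1: 12   i=2: 33   i=3: 7
Match at i=3, j=1: x = 3·9 + 1 = 28.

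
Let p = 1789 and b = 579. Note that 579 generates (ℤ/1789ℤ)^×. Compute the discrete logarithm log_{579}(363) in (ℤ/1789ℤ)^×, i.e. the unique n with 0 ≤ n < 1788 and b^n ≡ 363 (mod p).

344

Baby-step giant-step with m = ceil(sqrt(1788)) = 43.
Baby table (579^j mod 1789 for j=0..42):
  0:1  1:579  2:698  3:1617  4:596  5:1596  6:960  7:1250
  8:994  9:1257  10:1469  11:776  12:265  13:1370  14:703  15:934
  16:508  17:736  18:362  19:285  20:427  21:351  22:1072  23:1694
  24:454  25:1672  26:239  27:628  28:445  29:39  30:1113  31:387
  32:448  33:1776  34:1418  35:1660  36:447  37:1197  38:720  39:43
  40:1640  41:1390  42:1549
Giant step factor: 579^(-43) ≡ 624 (mod 1789).
Scan 363·624^i mod 1789 for i = 0, 1, …:
  i=0: 363   i=1: 1098   i=2: 1754   i=3: 1417
  i=4: 442   i=5: 302   i=6: 603   i=7: 582
  i=8: 1
Match at i=8, j=0: n = 8·43 + 0 = 344.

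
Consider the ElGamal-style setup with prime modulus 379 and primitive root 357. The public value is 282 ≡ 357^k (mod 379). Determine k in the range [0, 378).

Baby-step giant-step with m = ceil(sqrt(378)) = 20.
Baby table (357^j mod 379 for j=0..19):
  0:1  1:357  2:105  3:343  4:34  5:10  6:159  7:292
  8:19  9:340  10:100  11:74  12:267  13:190  14:368  15:242
  16:361  17:17  18:5  19:269
Giant step factor: 357^(-20) ≡ 257 (mod 379).
Scan 282·257^i mod 379 for i = 0, 1, …:
  i=0: 282   i=1: 85   i=2: 242
Match at i=2, j=15: k = 2·20 + 15 = 55.

55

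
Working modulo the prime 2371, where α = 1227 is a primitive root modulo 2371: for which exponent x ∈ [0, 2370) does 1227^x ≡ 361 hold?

1988

Baby-step giant-step with m = ceil(sqrt(2370)) = 49.
Baby table (1227^j mod 2371 for j=0..48):
  0:1  1:1227  2:2315  3:47  4:765  5:2110  6:2209  7:390
  8:1959  9:1870  10:1733  11:1975  12:163  13:837  14:356  15:548
  16:1403  17:135  18:2046  19:1924  20:1603  21:1322  22:330  23:1840
  24:488  25:1284  26:1124  27:1597  28:1073  29:666  30:1558  31:640
  32:479  33:2096  34:1628  35:1174  36:1301  37:644  38:645  39:1872
  40:1816  41:1863  42:257  43:2367  44:2205  45:224  46:2183  47:1682
  48:1044
Giant step factor: 1227^(-49) ≡ 633 (mod 2371).
Scan 361·633^i mod 2371 for i = 0, 1, …:
  i=0: 361   i=1: 897   i=2: 1132   i=3: 514
  i=4: 535   i=5: 1973   i=6: 1763   i=7: 1609
  i=8: 1338   i=9: 507     …   i=39: 601
  i=40: 1073
Match at i=40, j=28: x = 40·49 + 28 = 1988.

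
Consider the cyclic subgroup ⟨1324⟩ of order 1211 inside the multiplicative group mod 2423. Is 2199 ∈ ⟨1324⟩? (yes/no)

2199 ∈ ⟨1324⟩ iff 2199^1211 ≡ 1 (mod 2423), since |⟨1324⟩| = 1211.
2199^1211 mod 2423 = 1.
Since 1 = 1, 2199 lies in the subgroup.

yes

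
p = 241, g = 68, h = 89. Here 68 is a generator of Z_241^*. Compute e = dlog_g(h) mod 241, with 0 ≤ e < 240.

Successive powers of 68 modulo 241:
  68^0=1  68^1=68  68^2=45  68^3=168  68^4=97  68^5=89
So 68^5 ≡ 89 (mod 241), giving e = 5.

5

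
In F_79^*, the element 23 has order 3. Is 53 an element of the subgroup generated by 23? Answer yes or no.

⟨23⟩ has order 3; its elements mod 79 are {1, 23, 55}.
53 is not in this set.

no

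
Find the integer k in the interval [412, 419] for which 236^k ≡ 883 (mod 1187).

Compute 236^412 mod 1187 = 893, then multiply by 236 repeatedly:
  236^412=893  236^413=649  236^414=41  236^415=180  236^416=935
  236^417=1065  236^418=883
Found 883 at exponent 418.

418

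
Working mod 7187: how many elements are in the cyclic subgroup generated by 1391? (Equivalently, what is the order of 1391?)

The order of 1391 must divide p − 1 = 7186 = 2 · 3593.
Divisors: 1, 2, 3593, 7186.
Check each in increasing order: 1391^1 ≡ 1391;  1391^2 ≡ 1578;  1391^3593 ≡ 7186;  1391^7186 ≡ 1.
Smallest exponent giving 1 is 7186.

7186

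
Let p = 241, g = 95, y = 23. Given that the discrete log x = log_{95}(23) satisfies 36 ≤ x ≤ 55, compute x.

Compute 95^36 mod 241 = 201, then multiply by 95 repeatedly:
  95^36=201  95^37=56  95^38=18  95^39=23
Found 23 at exponent 39.

39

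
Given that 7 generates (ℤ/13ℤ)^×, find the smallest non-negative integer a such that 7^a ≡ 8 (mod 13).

9

Successive powers of 7 modulo 13:
  7^0=1  7^1=7  7^2=10  7^3=5  7^4=9  7^5=11
  7^6=12  7^7=6  7^8=3  7^9=8
So 7^9 ≡ 8 (mod 13), giving a = 9.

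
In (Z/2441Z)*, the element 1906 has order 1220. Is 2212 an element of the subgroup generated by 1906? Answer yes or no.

2212 ∈ ⟨1906⟩ iff 2212^1220 ≡ 1 (mod 2441), since |⟨1906⟩| = 1220.
2212^1220 mod 2441 = 1.
Since 1 = 1, 2212 lies in the subgroup.

yes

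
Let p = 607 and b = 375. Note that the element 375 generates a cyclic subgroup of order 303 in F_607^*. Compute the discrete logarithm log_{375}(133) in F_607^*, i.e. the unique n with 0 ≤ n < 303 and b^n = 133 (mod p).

149

Baby-step giant-step with m = ceil(sqrt(303)) = 18.
Baby table (375^j mod 607 for j=0..17):
  0:1  1:375  2:408  3:36  4:146  5:120  6:82  7:400
  8:71  9:524  10:439  11:128  12:47  13:22  14:359  15:478
  16:185  17:177
Giant step factor: 375^(-18) ≡ 335 (mod 607).
Scan 133·335^i mod 607 for i = 0, 1, …:
  i=0: 133   i=1: 244   i=2: 402   i=3: 523
  i=4: 389   i=5: 417   i=6: 85   i=7: 553
  i=8: 120
Match at i=8, j=5: n = 8·18 + 5 = 149.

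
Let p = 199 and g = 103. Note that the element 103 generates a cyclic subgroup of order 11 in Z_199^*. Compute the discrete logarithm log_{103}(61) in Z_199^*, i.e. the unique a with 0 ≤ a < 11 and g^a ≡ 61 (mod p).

9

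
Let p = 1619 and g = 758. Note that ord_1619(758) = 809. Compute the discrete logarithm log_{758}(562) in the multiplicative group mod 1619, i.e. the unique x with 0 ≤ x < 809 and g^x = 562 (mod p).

566

Baby-step giant-step with m = ceil(sqrt(809)) = 29.
Baby table (758^j mod 1619 for j=0..28):
  0:1  1:758  2:1438  3:417  4:381  5:616  6:656  7:215
  8:1070  9:1560  10:610  11:965  12:1301  13:187  14:893  15:152
  16:267  17:11  18:243  19:1247  20:1349  21:953  22:300  23:740
  24:746  25:437  26:970  27:234  28:901
Giant step factor: 758^(-29) ≡ 741 (mod 1619).
Scan 562·741^i mod 1619 for i = 0, 1, …:
  i=0: 562   i=1: 359   i=2: 503   i=3: 353
  i=4: 914   i=5: 532   i=6: 795   i=7: 1398
  i=8: 1377   i=9: 387     …   i=18: 955
  i=19: 152
Match at i=19, j=15: x = 19·29 + 15 = 566.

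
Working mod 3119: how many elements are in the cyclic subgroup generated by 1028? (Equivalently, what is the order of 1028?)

1559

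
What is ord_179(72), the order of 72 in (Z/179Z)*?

178

The order of 72 must divide p − 1 = 178 = 2 · 89.
Divisors: 1, 2, 89, 178.
Check each in increasing order: 72^1 ≡ 72;  72^2 ≡ 172;  72^89 ≡ 178;  72^178 ≡ 1.
Smallest exponent giving 1 is 178.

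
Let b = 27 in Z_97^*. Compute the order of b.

16

The order of 27 must divide p − 1 = 96 = 2^5 · 3.
Divisors: 1, 2, 3, 4, 6, 8, 12, 16, 24, 32, 48, 96.
Check each in increasing order: 27^1 ≡ 27;  27^2 ≡ 50;  27^3 ≡ 89;  27^4 ≡ 75;  27^6 ≡ 64;  27^8 ≡ 96;  27^12 ≡ 22;  27^16 ≡ 1.
Smallest exponent giving 1 is 16.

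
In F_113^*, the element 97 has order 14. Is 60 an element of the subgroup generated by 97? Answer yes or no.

no

60 ∈ ⟨97⟩ iff 60^14 ≡ 1 (mod 113), since |⟨97⟩| = 14.
60^14 mod 113 = 112.
Since 112 ≠ 1, 60 does not lie in the subgroup.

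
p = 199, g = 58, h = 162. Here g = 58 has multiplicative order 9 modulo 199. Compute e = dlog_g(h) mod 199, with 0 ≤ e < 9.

Successive powers of 58 modulo 199:
  58^0=1  58^1=58  58^2=180  58^3=92  58^4=162
So 58^4 ≡ 162 (mod 199), giving e = 4.

4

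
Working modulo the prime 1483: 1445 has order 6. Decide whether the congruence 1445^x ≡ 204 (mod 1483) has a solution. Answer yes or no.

⟨1445⟩ has order 6; its elements mod 1483 are {1, 38, 39, 1444, 1445, 1482}.
204 is not in this set.

no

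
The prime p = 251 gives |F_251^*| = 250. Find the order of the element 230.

250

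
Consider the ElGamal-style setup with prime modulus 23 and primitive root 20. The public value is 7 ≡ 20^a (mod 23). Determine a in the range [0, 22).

17

Successive powers of 20 modulo 23:
  20^0=1  20^1=20  20^2=9  20^3=19  20^4=12  20^5=10
  20^6=16  20^7=21  20^8=6  20^9=5  20^10=8  20^11=22
  20^12=3  20^13=14  20^14=4  20^15=11  20^16=13  20^17=7
So 20^17 ≡ 7 (mod 23), giving a = 17.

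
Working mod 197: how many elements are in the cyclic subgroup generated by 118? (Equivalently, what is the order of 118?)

196

The order of 118 must divide p − 1 = 196 = 2^2 · 7^2.
Divisors: 1, 2, 4, 7, 14, 28, 49, 98, 196.
Check each in increasing order: 118^1 ≡ 118;  118^2 ≡ 134;  118^4 ≡ 29;  118^7 ≡ 129;  118^14 ≡ 93;  118^28 ≡ 178;  118^49 ≡ 183;  118^98 ≡ 196;  118^196 ≡ 1.
Smallest exponent giving 1 is 196.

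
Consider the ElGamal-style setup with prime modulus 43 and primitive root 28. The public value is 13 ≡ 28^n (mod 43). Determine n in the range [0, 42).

Baby-step giant-step with m = ceil(sqrt(42)) = 7.
Baby table (28^j mod 43 for j=0..6):
  0:1  1:28  2:10  3:22  4:14  5:5  6:11
Giant step factor: 28^(-7) ≡ 37 (mod 43).
Scan 13·37^i mod 43 for i = 0, 1, …:
  i=0: 13   i=1: 8   i=2: 38   i=3: 30
  i=4: 35   i=5: 5
Match at i=5, j=5: n = 5·7 + 5 = 40.

40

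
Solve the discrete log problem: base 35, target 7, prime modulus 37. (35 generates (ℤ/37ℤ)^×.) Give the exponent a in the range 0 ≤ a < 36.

32

Successive powers of 35 modulo 37:
  35^0=1  35^1=35  35^2=4  35^3=29  35^4=16  35^5=5
  35^6=27  35^7=20  35^8=34  35^9=6  35^10=25  35^11=24
  35^12=26  35^13=22  35^14=30  35^15=14  35^16=9  35^17=19
  35^18=36  35^19=2  35^20=33  35^21=8  35^22=21  35^23=32
  35^24=10  35^25=17  35^26=3  35^27=31  35^28=12  35^29=13
  35^30=11  35^31=15  35^32=7
So 35^32 ≡ 7 (mod 37), giving a = 32.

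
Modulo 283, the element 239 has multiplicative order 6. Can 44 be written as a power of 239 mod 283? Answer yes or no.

⟨239⟩ has order 6; its elements mod 283 are {1, 44, 45, 238, 239, 282}.
44 is in this set.

yes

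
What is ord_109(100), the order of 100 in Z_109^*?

54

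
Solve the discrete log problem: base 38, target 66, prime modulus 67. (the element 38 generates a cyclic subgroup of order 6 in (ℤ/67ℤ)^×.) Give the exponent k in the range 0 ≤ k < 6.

3

Successive powers of 38 modulo 67:
  38^0=1  38^1=38  38^2=37  38^3=66
So 38^3 ≡ 66 (mod 67), giving k = 3.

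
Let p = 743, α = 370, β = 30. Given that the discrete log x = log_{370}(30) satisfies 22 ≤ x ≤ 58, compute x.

39

Compute 370^22 mod 743 = 623, then multiply by 370 repeatedly:
  370^22=623  370^23=180  370^24=473  370^25=405  370^26=507
  370^27=354  370^28=212  370^29=425  370^30=477  370^31=399
  370^32=516  370^33=712  370^34=418  370^35=116  370^36=569
  370^37=261  370^38=723  370^39=30
Found 30 at exponent 39.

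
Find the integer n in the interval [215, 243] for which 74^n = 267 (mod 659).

234

Compute 74^215 mod 659 = 656, then multiply by 74 repeatedly:
  74^215=656  74^216=437  74^217=47  74^218=183  74^219=362
  74^220=428  74^221=40  74^222=324  74^223=252  74^224=196
  74^225=6  74^226=444  74^227=565  74^228=293  74^229=594
  74^230=462  74^231=579  74^232=11  74^233=155  74^234=267
Found 267 at exponent 234.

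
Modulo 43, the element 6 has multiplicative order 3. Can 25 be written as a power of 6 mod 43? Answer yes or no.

⟨6⟩ has order 3; its elements mod 43 are {1, 6, 36}.
25 is not in this set.

no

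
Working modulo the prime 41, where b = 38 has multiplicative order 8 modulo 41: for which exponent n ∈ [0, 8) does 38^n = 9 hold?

2

Successive powers of 38 modulo 41:
  38^0=1  38^1=38  38^2=9
So 38^2 ≡ 9 (mod 41), giving n = 2.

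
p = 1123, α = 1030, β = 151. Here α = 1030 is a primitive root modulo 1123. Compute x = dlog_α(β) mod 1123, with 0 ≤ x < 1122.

Baby-step giant-step with m = ceil(sqrt(1122)) = 34.
Baby table (1030^j mod 1123 for j=0..33):
  0:1  1:1030  2:788  3:834  4:1048  5:237  6:419  7:338
  8:10  9:193  10:19  11:479  12:373  13:124  14:821  15:11
  16:100  17:807  18:190  19:298  20:361  21:117  22:349  23:110
  24:1000  25:209  26:777  27:734  28:241  29:47  30:121  31:1100
  32:1016  33:967
Giant step factor: 1030^(-34) ≡ 580 (mod 1123).
Scan 151·580^i mod 1123 for i = 0, 1, …:
  i=0: 151   i=1: 1109   i=2: 864   i=3: 262
  i=4: 355   i=5: 391   i=6: 1057   i=7: 1025
  i=8: 433   i=9: 711     …   i=29: 1086
  i=30: 1000
Match at i=30, j=24: x = 30·34 + 24 = 1044.

1044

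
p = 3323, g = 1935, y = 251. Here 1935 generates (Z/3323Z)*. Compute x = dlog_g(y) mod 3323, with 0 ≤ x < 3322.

31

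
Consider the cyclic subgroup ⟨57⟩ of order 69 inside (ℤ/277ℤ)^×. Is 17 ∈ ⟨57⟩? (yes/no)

no

17 ∈ ⟨57⟩ iff 17^69 ≡ 1 (mod 277), since |⟨57⟩| = 69.
17^69 mod 277 = 60.
Since 60 ≠ 1, 17 does not lie in the subgroup.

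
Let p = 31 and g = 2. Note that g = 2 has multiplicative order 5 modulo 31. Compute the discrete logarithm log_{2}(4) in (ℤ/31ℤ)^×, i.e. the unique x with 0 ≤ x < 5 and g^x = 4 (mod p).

2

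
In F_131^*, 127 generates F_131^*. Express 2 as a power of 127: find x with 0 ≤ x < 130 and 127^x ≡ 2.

33

Baby-step giant-step with m = ceil(sqrt(130)) = 12.
Baby table (127^j mod 131 for j=0..11):
  0:1  1:127  2:16  3:67  4:125  5:24  6:35  7:122
  8:36  9:118  10:52  11:54
Giant step factor: 127^(-12) ≡ 94 (mod 131).
Scan 2·94^i mod 131 for i = 0, 1, …:
  i=0: 2   i=1: 57   i=2: 118
Match at i=2, j=9: x = 2·12 + 9 = 33.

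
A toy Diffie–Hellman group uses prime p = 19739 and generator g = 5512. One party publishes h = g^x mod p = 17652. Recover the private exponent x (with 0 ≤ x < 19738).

Baby-step giant-step with m = ceil(sqrt(19738)) = 141.
Baby table (5512^j mod 19739 for j=0..140):
  0:1  1:5512  2:3823  3:10863  4:8469  5:18132  6:5027  7:15007
  8:12174  9:10227  10:16379  11:14601  12:4809  13:17470  14:7798  15:10773
  16:5864  17:9625  18:14307  19:2879  20:18631  21:11794  22:8001  23:4586
  24:12112  25:4046  26:16221  27:12221  28:12684  29:18409  30:11948  31:8072
  32:1158  33:7199  34:5498  35:5611  36:16558  37:14299  38:18000  39:7786
  40:3846  41:19205  42:17442  43:11374  44:2424  45:17524  46:9361  47:86
  48:296  49:12954  50:6485  51:17730  52:19710  53:17803  54:7567  55:797
  56:11006  57:7125  58:12129  59:18794  60:2256  61:19241  62:18484  63:10829
  64:18451  65:6584  66:10726  67:3407  68:7595  69:16960  70:19355  71:15204
  72:12393  73:13276  74:4839  75:5179  76:4054  77:1100  78:3327  79:893
  80:7205  81:18831  82:8810  83:2780  84:5896  85:8358  86:18209  87:14932
  88:13293  89:19587  90:10953  91:11074  92:6900  93:15486  94:7396  95:5717
  96:8660  97:5018  98:4877  99:17245  100:11155  101:19114  102:9325  103:18783
  104:841  105:16666  106:17425  107:16365  108:16389  109:10504  110:3561  111:7666
  112:13532  113:14442  114:16656  115:1783  116:17613  117:6454  118:4770  119:19631
  120:16613  121:1635  122:11136  123:13081  124:15644  125:9776  126:17581  127:7721
  128:868  129:7578  130:2212  131:13581  132:8184  133:6593  134:1117  135:18075
  136:6667  137:14225  138:4892  139:1230  140:9283
Giant step factor: 5512^(-141) ≡ 11701 (mod 19739).
Scan 17652·11701^i mod 19739 for i = 0, 1, …:
  i=0: 17652   i=1: 16895   i=2: 2310   i=3: 6619
  i=4: 12822   i=5: 13822   i=6: 9595   i=7: 15402
  i=8: 1732   i=9: 13918     …   i=25: 4408
  i=26: 1
Match at i=26, j=0: x = 26·141 + 0 = 3666.

3666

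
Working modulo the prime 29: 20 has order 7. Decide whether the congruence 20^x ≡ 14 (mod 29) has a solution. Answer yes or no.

no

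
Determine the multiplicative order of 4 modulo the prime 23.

11

The order of 4 must divide p − 1 = 22 = 2 · 11.
Divisors: 1, 2, 11, 22.
Check each in increasing order: 4^1 ≡ 4;  4^2 ≡ 16;  4^11 ≡ 1.
Smallest exponent giving 1 is 11.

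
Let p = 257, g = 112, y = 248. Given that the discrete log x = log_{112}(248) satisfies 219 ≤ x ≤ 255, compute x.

250

Compute 112^219 mod 257 = 80, then multiply by 112 repeatedly:
  112^219=80  112^220=222  112^221=192  112^222=173  112^223=101
  112^224=4  112^225=191  112^226=61  112^227=150  112^228=95
  112^229=103  112^230=228  112^231=93  112^232=136  112^233=69
  112^234=18  112^235=217  112^236=146  112^237=161  112^238=42
  112^239=78  112^240=255  112^241=33  112^242=98  112^243=182
  112^244=81  112^245=77  112^246=143  112^247=82  112^248=189
  112^249=94  112^250=248
Found 248 at exponent 250.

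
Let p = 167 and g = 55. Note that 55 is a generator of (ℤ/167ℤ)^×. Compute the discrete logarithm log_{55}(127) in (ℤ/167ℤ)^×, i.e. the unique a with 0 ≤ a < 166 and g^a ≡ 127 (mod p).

Baby-step giant-step with m = ceil(sqrt(166)) = 13.
Baby table (55^j mod 167 for j=0..12):
  0:1  1:55  2:19  3:43  4:27  5:149  6:12  7:159
  8:61  9:15  10:157  11:118  12:144
Giant step factor: 55^(-13) ≡ 40 (mod 167).
Scan 127·40^i mod 167 for i = 0, 1, …:
  i=0: 127   i=1: 70   i=2: 128   i=3: 110
  i=4: 58   i=5: 149
Match at i=5, j=5: a = 5·13 + 5 = 70.

70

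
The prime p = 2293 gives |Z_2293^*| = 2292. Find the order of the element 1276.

2292

The order of 1276 must divide p − 1 = 2292 = 2^2 · 3 · 191.
Divisors: 1, 2, 3, 4, 6, 12, 191, 382, 573, 764, 1146, 2292.
Check each in increasing order: 1276^1 ≡ 1276;  1276^2 ≡ 146;  1276^3 ≡ 563;  1276^4 ≡ 679;  1276^6 ≡ 535;  1276^12 ≡ 1893;  1276^191 ≡ 113;  1276^382 ≡ 1304;  1276^573 ≡ 600;  1276^764 ≡ 1303;  1276^1146 ≡ 2292;  1276^2292 ≡ 1.
Smallest exponent giving 1 is 2292.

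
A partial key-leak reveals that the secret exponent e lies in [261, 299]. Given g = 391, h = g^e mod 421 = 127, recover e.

279

Compute 391^261 mod 421 = 288, then multiply by 391 repeatedly:
  391^261=288  391^262=201  391^263=285  391^264=291  391^265=111
  391^266=38  391^267=123  391^268=99  391^269=398  391^270=269
  391^271=350  391^272=25  391^273=92  391^274=187  391^275=284
  391^276=321  391^277=53  391^278=94  391^279=127
Found 127 at exponent 279.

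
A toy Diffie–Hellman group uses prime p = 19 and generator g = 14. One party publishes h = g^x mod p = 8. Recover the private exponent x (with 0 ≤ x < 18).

Successive powers of 14 modulo 19:
  14^0=1  14^1=14  14^2=6  14^3=8
So 14^3 ≡ 8 (mod 19), giving x = 3.

3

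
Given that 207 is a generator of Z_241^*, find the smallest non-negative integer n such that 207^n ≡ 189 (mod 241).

7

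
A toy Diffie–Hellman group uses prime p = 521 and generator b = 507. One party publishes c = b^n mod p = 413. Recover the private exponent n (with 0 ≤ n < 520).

Baby-step giant-step with m = ceil(sqrt(520)) = 23.
Baby table (507^j mod 521 for j=0..22):
  0:1  1:507  2:196  3:382  4:383  5:369  6:44  7:426
  8:288  9:136  10:180  11:85  12:373  13:509  14:168  15:253
  16:105  17:93  18:261  19:514  20:98  21:191  22:452
Giant step factor: 507^(-23) ≡ 473 (mod 521).
Scan 413·473^i mod 521 for i = 0, 1, …:
  i=0: 413   i=1: 495   i=2: 206   i=3: 11
  i=4: 514
Match at i=4, j=19: n = 4·23 + 19 = 111.

111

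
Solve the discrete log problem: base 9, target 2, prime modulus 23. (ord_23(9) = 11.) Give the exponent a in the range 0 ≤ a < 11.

Successive powers of 9 modulo 23:
  9^0=1  9^1=9  9^2=12  9^3=16  9^4=6  9^5=8
  9^6=3  9^7=4  9^8=13  9^9=2
So 9^9 ≡ 2 (mod 23), giving a = 9.

9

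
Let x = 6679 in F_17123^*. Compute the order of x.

17122

The order of 6679 must divide p − 1 = 17122 = 2 · 7 · 1223.
Divisors: 1, 2, 7, 14, 1223, 2446, 8561, 17122.
Check each in increasing order: 6679^1 ≡ 6679;  6679^2 ≡ 3626;  6679^7 ≡ 3405;  6679^14 ≡ 1754;  6679^1223 ≡ 7124;  6679^2446 ≡ 15927;  6679^8561 ≡ 17122;  6679^17122 ≡ 1.
Smallest exponent giving 1 is 17122.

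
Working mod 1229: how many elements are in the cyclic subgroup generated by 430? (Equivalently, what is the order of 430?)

1228

The order of 430 must divide p − 1 = 1228 = 2^2 · 307.
Divisors: 1, 2, 4, 307, 614, 1228.
Check each in increasing order: 430^1 ≡ 430;  430^2 ≡ 550;  430^4 ≡ 166;  430^307 ≡ 632;  430^614 ≡ 1228;  430^1228 ≡ 1.
Smallest exponent giving 1 is 1228.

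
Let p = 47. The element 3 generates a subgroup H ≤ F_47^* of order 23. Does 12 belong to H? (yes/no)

yes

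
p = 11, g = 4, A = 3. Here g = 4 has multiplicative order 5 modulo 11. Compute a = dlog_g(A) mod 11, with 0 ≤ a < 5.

Successive powers of 4 modulo 11:
  4^0=1  4^1=4  4^2=5  4^3=9  4^4=3
So 4^4 ≡ 3 (mod 11), giving a = 4.

4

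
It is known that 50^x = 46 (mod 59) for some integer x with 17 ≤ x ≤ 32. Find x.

Compute 50^17 mod 59 = 52, then multiply by 50 repeatedly:
  50^17=52  50^18=4  50^19=23  50^20=29  50^21=34
  50^22=48  50^23=40  50^24=53  50^25=54  50^26=45
  50^27=8  50^28=46
Found 46 at exponent 28.

28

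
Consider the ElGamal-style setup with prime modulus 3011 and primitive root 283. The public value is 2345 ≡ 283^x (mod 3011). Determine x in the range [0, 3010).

1067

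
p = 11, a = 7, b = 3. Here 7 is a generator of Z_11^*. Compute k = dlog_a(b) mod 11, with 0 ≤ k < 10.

4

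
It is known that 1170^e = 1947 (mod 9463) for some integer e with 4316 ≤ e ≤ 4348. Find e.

4338

Compute 1170^4316 mod 9463 = 2978, then multiply by 1170 repeatedly:
  1170^4316=2978  1170^4317=1876  1170^4318=8967  1170^4319=6386  1170^4320=5313
  1170^4321=8482  1170^4322=6716  1170^4323=3430  1170^4324=788  1170^4325=4049
  1170^4326=5830  1170^4327=7740  1170^4328=9172  1170^4329=198  1170^4330=4548
  1170^4331=2954  1170^4332=2185  1170^4333=1440  1170^4334=386  1170^4335=6859
  1170^4336=406  1170^4337=1870  1170^4338=1947
Found 1947 at exponent 4338.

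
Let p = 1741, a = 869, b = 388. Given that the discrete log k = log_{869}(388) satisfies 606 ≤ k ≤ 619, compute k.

Compute 869^606 mod 1741 = 1414, then multiply by 869 repeatedly:
  869^606=1414  869^607=1361  869^608=570  869^609=886  869^610=412
  869^611=1123  869^612=927  869^613=1221  869^614=780  869^615=571
  869^616=14  869^617=1720  869^618=902  869^619=388
Found 388 at exponent 619.

619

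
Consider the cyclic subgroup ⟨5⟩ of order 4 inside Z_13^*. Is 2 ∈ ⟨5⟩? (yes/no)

2 ∈ ⟨5⟩ iff 2^4 ≡ 1 (mod 13), since |⟨5⟩| = 4.
2^4 mod 13 = 3.
Since 3 ≠ 1, 2 does not lie in the subgroup.

no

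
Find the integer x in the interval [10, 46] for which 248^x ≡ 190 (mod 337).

Compute 248^10 mod 337 = 313, then multiply by 248 repeatedly:
  248^10=313  248^11=114  248^12=301  248^13=171  248^14=283
  248^15=88  248^16=256  248^17=132  248^18=47  248^19=198
  248^20=239  248^21=297  248^22=190
Found 190 at exponent 22.

22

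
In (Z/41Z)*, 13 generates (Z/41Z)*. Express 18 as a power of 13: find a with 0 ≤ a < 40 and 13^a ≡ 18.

16

Successive powers of 13 modulo 41:
  13^0=1  13^1=13  13^2=5  13^3=24  13^4=25  13^5=38
  13^6=2  13^7=26  13^8=10  13^9=7  13^10=9  13^11=35
  13^12=4  13^13=11  13^14=20  13^15=14  13^16=18
So 13^16 ≡ 18 (mod 41), giving a = 16.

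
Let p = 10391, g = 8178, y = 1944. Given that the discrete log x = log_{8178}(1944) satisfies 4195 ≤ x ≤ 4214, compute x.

Compute 8178^4195 mod 10391 = 1652, then multiply by 8178 repeatedly:
  8178^4195=1652  8178^4196=1756  8178^4197=206  8178^4198=1326  8178^4199=6215
  8178^4200=3889  8178^4201=7782  8178^4202=6712  8178^4203=5474  8178^4204=1944
Found 1944 at exponent 4204.

4204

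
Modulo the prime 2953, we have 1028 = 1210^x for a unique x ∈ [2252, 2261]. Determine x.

2261

Compute 1210^2252 mod 2953 = 1257, then multiply by 1210 repeatedly:
  1210^2252=1257  1210^2253=175  1210^2254=2087  1210^2255=455  1210^2256=1292
  1210^2257=1183  1210^2258=2178  1210^2259=1304  1210^2260=938  1210^2261=1028
Found 1028 at exponent 2261.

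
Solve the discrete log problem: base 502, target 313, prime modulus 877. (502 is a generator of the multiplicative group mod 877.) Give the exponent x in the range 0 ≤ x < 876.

633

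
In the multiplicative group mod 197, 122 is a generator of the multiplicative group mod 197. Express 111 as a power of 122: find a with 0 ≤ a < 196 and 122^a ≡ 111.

Baby-step giant-step with m = ceil(sqrt(196)) = 14.
Baby table (122^j mod 197 for j=0..13):
  0:1  1:122  2:109  3:99  4:61  5:153  6:148  7:129
  8:175  9:74  10:163  11:186  12:37  13:180
Giant step factor: 122^(-14) ≡ 161 (mod 197).
Scan 111·161^i mod 197 for i = 0, 1, …:
  i=0: 111   i=1: 141   i=2: 46   i=3: 117
  i=4: 122
Match at i=4, j=1: a = 4·14 + 1 = 57.

57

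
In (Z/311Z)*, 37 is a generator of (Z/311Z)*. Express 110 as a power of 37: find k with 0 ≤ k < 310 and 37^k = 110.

7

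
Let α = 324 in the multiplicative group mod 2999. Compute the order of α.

1499

The order of 324 must divide p − 1 = 2998 = 2 · 1499.
Divisors: 1, 2, 1499, 2998.
Check each in increasing order: 324^1 ≡ 324;  324^2 ≡ 11;  324^1499 ≡ 1.
Smallest exponent giving 1 is 1499.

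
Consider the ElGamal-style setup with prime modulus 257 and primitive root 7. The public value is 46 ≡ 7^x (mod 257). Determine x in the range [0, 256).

Successive powers of 7 modulo 257:
  7^0=1  7^1=7  7^2=49  7^3=86  7^4=88  7^5=102
  7^6=200  7^7=115  7^8=34  7^9=238  7^10=124  7^11=97
  7^12=165  7^13=127  7^14=118  7^15=55  7^16=128  7^17=125
  7^18=104  7^19=214  7^20=213  7^21=206  7^22=157  7^23=71
  7^24=240  7^25=138  7^26=195  7^27=80  7^28=46
So 7^28 ≡ 46 (mod 257), giving x = 28.

28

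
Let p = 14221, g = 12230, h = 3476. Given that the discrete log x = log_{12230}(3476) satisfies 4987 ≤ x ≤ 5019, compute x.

4988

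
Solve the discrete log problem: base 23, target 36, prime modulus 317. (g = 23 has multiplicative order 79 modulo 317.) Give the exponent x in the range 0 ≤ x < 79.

Baby-step giant-step with m = ceil(sqrt(79)) = 9.
Baby table (23^j mod 317 for j=0..8):
  0:1  1:23  2:212  3:121  4:247  5:292  6:59  7:89
  8:145
Giant step factor: 23^(-9) ≡ 244 (mod 317).
Scan 36·244^i mod 317 for i = 0, 1, …:
  i=0: 36   i=1: 225   i=2: 59
Match at i=2, j=6: x = 2·9 + 6 = 24.

24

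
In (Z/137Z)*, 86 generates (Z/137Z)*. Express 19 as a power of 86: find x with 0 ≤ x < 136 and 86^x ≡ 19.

Baby-step giant-step with m = ceil(sqrt(136)) = 12.
Baby table (86^j mod 137 for j=0..11):
  0:1  1:86  2:135  3:102  4:4  5:70  6:129  7:134
  8:16  9:6  10:105  11:125
Giant step factor: 86^(-12) ≡ 15 (mod 137).
Scan 19·15^i mod 137 for i = 0, 1, …:
  i=0: 19   i=1: 11   i=2: 28   i=3: 9
  i=4: 135
Match at i=4, j=2: x = 4·12 + 2 = 50.

50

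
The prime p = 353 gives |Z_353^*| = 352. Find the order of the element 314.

176

The order of 314 must divide p − 1 = 352 = 2^5 · 11.
Divisors: 1, 2, 4, 8, 11, 16, 22, 32, 44, 88, 176, 352.
Check each in increasing order: 314^1 ≡ 314;  314^2 ≡ 109;  314^4 ≡ 232;  314^8 ≡ 168;  314^11 ≡ 304;  314^16 ≡ 337;  314^22 ≡ 283;  314^32 ≡ 256;  314^44 ≡ 311;  314^88 ≡ 352;  314^176 ≡ 1.
Smallest exponent giving 1 is 176.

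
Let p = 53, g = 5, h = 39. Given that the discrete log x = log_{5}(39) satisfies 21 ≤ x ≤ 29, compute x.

23

Compute 5^21 mod 53 = 27, then multiply by 5 repeatedly:
  5^21=27  5^22=29  5^23=39
Found 39 at exponent 23.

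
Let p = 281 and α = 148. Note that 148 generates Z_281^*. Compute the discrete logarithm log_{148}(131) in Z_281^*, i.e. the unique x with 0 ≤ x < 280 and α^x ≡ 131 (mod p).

Baby-step giant-step with m = ceil(sqrt(280)) = 17.
Baby table (148^j mod 281 for j=0..16):
  0:1  1:148  2:267  3:176  4:196  5:65  6:66  7:214
  8:200  9:95  10:10  11:75  12:141  13:74  14:274  15:88
  16:98
Giant step factor: 148^(-17) ≡ 13 (mod 281).
Scan 131·13^i mod 281 for i = 0, 1, …:
  i=0: 131   i=1: 17   i=2: 221   i=3: 63
  i=4: 257   i=5: 250   i=6: 159   i=7: 100
  i=8: 176
Match at i=8, j=3: x = 8·17 + 3 = 139.

139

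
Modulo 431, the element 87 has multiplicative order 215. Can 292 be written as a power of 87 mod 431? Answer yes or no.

no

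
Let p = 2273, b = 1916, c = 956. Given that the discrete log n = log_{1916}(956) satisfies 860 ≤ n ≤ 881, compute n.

870

Compute 1916^860 mod 2273 = 813, then multiply by 1916 repeatedly:
  1916^860=813  1916^861=703  1916^862=1332  1916^863=1806  1916^864=790
  1916^865=2095  1916^866=2175  1916^867=891  1916^868=133  1916^869=252
  1916^870=956
Found 956 at exponent 870.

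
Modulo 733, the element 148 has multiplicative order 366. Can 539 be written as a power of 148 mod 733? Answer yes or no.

no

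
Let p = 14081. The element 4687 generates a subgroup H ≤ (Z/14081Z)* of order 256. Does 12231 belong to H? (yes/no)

yes

12231 ∈ ⟨4687⟩ iff 12231^256 ≡ 1 (mod 14081), since |⟨4687⟩| = 256.
12231^256 mod 14081 = 1.
Since 1 = 1, 12231 lies in the subgroup.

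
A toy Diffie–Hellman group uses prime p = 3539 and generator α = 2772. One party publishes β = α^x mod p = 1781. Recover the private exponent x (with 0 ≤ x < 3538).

705

Baby-step giant-step with m = ceil(sqrt(3538)) = 60.
Baby table (2772^j mod 3539 for j=0..59):
  0:1  1:2772  2:815  3:1298  4:2432  5:3248  6:240  7:3487
  8:955  9:88  10:3284  11:940  12:976  13:1676  14:2704  15:3425
  16:2502  17:2643  18:666  19:2333  20:1323  21:952  22:2389  23:839
  24:585  25:758  26:2549  27:1984  28:42  29:3176  30:2379  31:1431
  32:3052  33:1934  34:3002  35:1355  36:1181  37:157  38:3446  39:551
  40:2063  41:3151  42:320  43:2290  44:2453  45:1297  46:3199  47:2433
  48:2481  49:1055  50:1246  51:3387  52:3336  53:3524  54:888  55:1931
  56:1764  57:2449  58:826  59:3478
Giant step factor: 2772^(-60) ≡ 549 (mod 3539).
Scan 1781·549^i mod 3539 for i = 0, 1, …:
  i=0: 1781   i=1: 1005   i=2: 3200   i=3: 1456
  i=4: 3069   i=5: 317   i=6: 622   i=7: 1734
  i=8: 3514   i=9: 431   i=10: 3045   i=11: 1297
Match at i=11, j=45: x = 11·60 + 45 = 705.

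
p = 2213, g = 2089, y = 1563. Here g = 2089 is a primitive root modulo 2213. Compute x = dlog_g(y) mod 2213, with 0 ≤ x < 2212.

Baby-step giant-step with m = ceil(sqrt(2212)) = 48.
Baby table (2089^j mod 2213 for j=0..47):
  0:1  1:2089  2:2098  3:982  4:2160  5:2146  6:1669  7:1066
  8:596  9:1338  10:63  11:1040  12:1607  13:2115  14:1087  15:205
  16:1136  17:768  18:2140  19:200  20:1756  21:1343  22:1656  23:465
  24:2091  25:1850  26:752  27:1911  28:2040  29:1535  30:2191  31:515
  32:317  33:526  34:1166  35:1474  36:903  37:891  38:166  39:1546
  40:827  41:1463  42:54  43:2156  44:429  45:2129  46:1564  47:808
Giant step factor: 2089^(-48) ≡ 2038 (mod 2213).
Scan 1563·2038^i mod 2213 for i = 0, 1, …:
  i=0: 1563   i=1: 887   i=2: 1898   i=3: 2013
  i=4: 1805   i=5: 584   i=6: 1811   i=7: 1747
  i=8: 1882   i=9: 387     …   i=25: 1396
  i=26: 1343
Match at i=26, j=21: x = 26·48 + 21 = 1269.

1269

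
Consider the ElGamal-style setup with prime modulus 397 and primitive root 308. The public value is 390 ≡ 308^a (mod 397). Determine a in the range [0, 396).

149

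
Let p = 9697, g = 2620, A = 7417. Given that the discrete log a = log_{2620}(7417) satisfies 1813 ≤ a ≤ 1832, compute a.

1821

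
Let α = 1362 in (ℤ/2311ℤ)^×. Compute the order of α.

The order of 1362 must divide p − 1 = 2310 = 2 · 3 · 5 · 7 · 11.
Divisors: 1, 2, 3, 5, 6, 7, 10, 11, 14, 15, 21, 22, 30, 33, 35, 42, 55, 66, 70, 77, 105, 110, 154, 165, 210, 231, 330, 385, 462, 770, 1155, 2310.
Check each in increasing order: 1362^1 ≡ 1362;  1362^2 ≡ 1622;  1362^3 ≡ 2159;  1362^5 ≡ 733;  1362^6 ≡ 2305;  1362^7 ≡ 1072;  1362^10 ≡ 1137;  1362^11 ≡ 224;  1362^14 ≡ 617;  1362^15 ≡ 1461;  1362^21 ≡ 478;  1362^22 ≡ 1645;  1362^30 ≡ 1468;  1362^33 ≡ 1031;  1362^35 ≡ 1429;  1362^42 ≡ 2006;  1362^55 ≡ 2032;  1362^66 ≡ 2212;  1362^70 ≡ 1428;  1362^77 ≡ 934;  1362^105 ≡ 2310;  1362^110 ≡ 1578;  1362^154 ≡ 1109;  1362^165 ≡ 1139;  1362^210 ≡ 1.
Smallest exponent giving 1 is 210.

210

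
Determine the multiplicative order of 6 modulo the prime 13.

The order of 6 must divide p − 1 = 12 = 2^2 · 3.
Divisors: 1, 2, 3, 4, 6, 12.
Check each in increasing order: 6^1 ≡ 6;  6^2 ≡ 10;  6^3 ≡ 8;  6^4 ≡ 9;  6^6 ≡ 12;  6^12 ≡ 1.
Smallest exponent giving 1 is 12.

12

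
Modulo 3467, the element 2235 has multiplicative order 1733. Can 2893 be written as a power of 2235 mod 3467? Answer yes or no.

no

2893 ∈ ⟨2235⟩ iff 2893^1733 ≡ 1 (mod 3467), since |⟨2235⟩| = 1733.
2893^1733 mod 3467 = 3466.
Since 3466 ≠ 1, 2893 does not lie in the subgroup.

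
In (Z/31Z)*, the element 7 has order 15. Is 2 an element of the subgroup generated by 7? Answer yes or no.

⟨7⟩ has order 15; its elements mod 31 are {1, 2, 4, 5, 7, 8, 9, 10, 14, 16, 18, 19, 20, 25, 28}.
2 is in this set.

yes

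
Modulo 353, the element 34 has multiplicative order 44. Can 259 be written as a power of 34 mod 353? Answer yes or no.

no

259 ∈ ⟨34⟩ iff 259^44 ≡ 1 (mod 353), since |⟨34⟩| = 44.
259^44 mod 353 = 42.
Since 42 ≠ 1, 259 does not lie in the subgroup.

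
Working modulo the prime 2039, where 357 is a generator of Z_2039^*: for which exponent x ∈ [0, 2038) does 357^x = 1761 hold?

1765

Baby-step giant-step with m = ceil(sqrt(2038)) = 46.
Baby table (357^j mod 2039 for j=0..45):
  0:1  1:357  2:1031  3:1047  4:642  5:826  6:1266  7:1343
  8:286  9:152  10:1250  11:1748  12:102  13:1751  14:1173  15:766
  16:236  17:653  18:675  19:373  20:626  21:1231  22:1082  23:903
  24:209  25:1209  26:1384  27:650  28:1643  29:1358  30:1563  31:1344
  32:643  33:1183  34:258  35:351  36:928  37:978  38:477  39:1052
  40:388  41:1903  42:384  43:475  44:338  45:365
Giant step factor: 357^(-46) ≡ 822 (mod 2039).
Scan 1761·822^i mod 2039 for i = 0, 1, …:
  i=0: 1761   i=1: 1891   i=2: 684   i=3: 1523
  i=4: 1999   i=5: 1783   i=6: 1624   i=7: 1422
  i=8: 537   i=9: 990     …   i=37: 1695
  i=38: 653
Match at i=38, j=17: x = 38·46 + 17 = 1765.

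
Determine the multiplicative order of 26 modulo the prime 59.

The order of 26 must divide p − 1 = 58 = 2 · 29.
Divisors: 1, 2, 29, 58.
Check each in increasing order: 26^1 ≡ 26;  26^2 ≡ 27;  26^29 ≡ 1.
Smallest exponent giving 1 is 29.

29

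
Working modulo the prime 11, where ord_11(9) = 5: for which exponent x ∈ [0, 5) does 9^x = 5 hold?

4

Successive powers of 9 modulo 11:
  9^0=1  9^1=9  9^2=4  9^3=3  9^4=5
So 9^4 ≡ 5 (mod 11), giving x = 4.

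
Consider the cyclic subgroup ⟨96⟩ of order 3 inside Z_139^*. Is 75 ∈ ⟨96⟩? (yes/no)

no

⟨96⟩ has order 3; its elements mod 139 are {1, 42, 96}.
75 is not in this set.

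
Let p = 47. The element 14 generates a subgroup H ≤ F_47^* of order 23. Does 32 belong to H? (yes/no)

yes

⟨14⟩ has order 23; its elements mod 47 are {1, 2, 3, 4, 6, 7, 8, 9, 12, 14, 16, 17, 18, 21, 24, 25, 27, 28, 32, 34, 36, 37, 42}.
32 is in this set.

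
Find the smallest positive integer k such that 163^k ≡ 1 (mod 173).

86

The order of 163 must divide p − 1 = 172 = 2^2 · 43.
Divisors: 1, 2, 4, 43, 86, 172.
Check each in increasing order: 163^1 ≡ 163;  163^2 ≡ 100;  163^4 ≡ 139;  163^43 ≡ 172;  163^86 ≡ 1.
Smallest exponent giving 1 is 86.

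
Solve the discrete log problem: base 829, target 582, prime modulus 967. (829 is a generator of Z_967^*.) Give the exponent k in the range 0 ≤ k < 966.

685

Baby-step giant-step with m = ceil(sqrt(966)) = 32.
Baby table (829^j mod 967 for j=0..31):
  0:1  1:829  2:671  3:234  4:586  5:360  6:604  7:777
  8:111  9:154  10:22  11:832  12:257  13:313  14:321  15:184
  16:717  17:655  18:508  19:487  20:484  21:898  22:819  23:117
  24:293  25:180  26:302  27:872  28:539  29:77  30:11  31:416
Giant step factor: 829^(-32) ≡ 444 (mod 967).
Scan 582·444^i mod 967 for i = 0, 1, …:
  i=0: 582   i=1: 219   i=2: 536   i=3: 102
  i=4: 806   i=5: 74   i=6: 945   i=7: 869
  i=8: 3   i=9: 365     …   i=20: 90
  i=21: 313
Match at i=21, j=13: k = 21·32 + 13 = 685.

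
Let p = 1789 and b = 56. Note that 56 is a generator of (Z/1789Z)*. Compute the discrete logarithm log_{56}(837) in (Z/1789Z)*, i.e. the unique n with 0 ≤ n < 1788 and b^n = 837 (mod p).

1401

Baby-step giant-step with m = ceil(sqrt(1788)) = 43.
Baby table (56^j mod 1789 for j=0..42):
  0:1  1:56  2:1347  3:294  4:363  5:649  6:564  7:1171
  8:1172  9:1228  10:786  11:1080  12:1443  13:303  14:867  15:249
  16:1421  17:860  18:1646  19:937  20:591  21:894  22:1761  23:221
  24:1642  25:713  26:570  27:1507  28:309  29:1203  30:1175  31:1396
  32:1249  33:173  34:743  35:461  36:770  37:184  38:1359  39:966
  40:426  41:599  42:1342
Giant step factor: 56^(-43) ≡ 639 (mod 1789).
Scan 837·639^i mod 1789 for i = 0, 1, …:
  i=0: 837   i=1: 1721   i=2: 1273   i=3: 1241
  i=4: 472   i=5: 1056   i=6: 331   i=7: 407
  i=8: 668   i=9: 1070     …   i=31: 1037
  i=32: 713
Match at i=32, j=25: n = 32·43 + 25 = 1401.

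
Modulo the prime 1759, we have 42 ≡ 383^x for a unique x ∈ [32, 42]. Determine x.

36

Compute 383^32 mod 1759 = 313, then multiply by 383 repeatedly:
  383^32=313  383^33=267  383^34=239  383^35=69  383^36=42
Found 42 at exponent 36.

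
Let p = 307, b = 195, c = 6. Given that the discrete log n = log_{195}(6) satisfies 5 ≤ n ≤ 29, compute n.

6

Compute 195^5 mod 307 = 137, then multiply by 195 repeatedly:
  195^5=137  195^6=6
Found 6 at exponent 6.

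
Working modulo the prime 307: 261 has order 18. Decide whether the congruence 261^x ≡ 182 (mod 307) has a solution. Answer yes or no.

⟨261⟩ has order 18; its elements mod 307 are {1, 17, 18, 20, 33, 46, 53, 93, 139, 168, 214, 254, 261, 274, 287, 289, 290, 306}.
182 is not in this set.

no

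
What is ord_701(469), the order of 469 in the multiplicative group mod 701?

700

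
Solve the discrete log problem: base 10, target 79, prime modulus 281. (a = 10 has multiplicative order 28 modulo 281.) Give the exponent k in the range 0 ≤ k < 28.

20

Successive powers of 10 modulo 281:
  10^0=1  10^1=10  10^2=100  10^3=157  10^4=165  10^5=245
  10^6=202  10^7=53  10^8=249  10^9=242  10^10=172  10^11=34
  10^12=59  10^13=28  10^14=280  10^15=271  10^16=181  10^17=124
  10^18=116  10^19=36  10^20=79
So 10^20 ≡ 79 (mod 281), giving k = 20.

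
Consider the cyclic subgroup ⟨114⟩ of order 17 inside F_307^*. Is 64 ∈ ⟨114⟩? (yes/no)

yes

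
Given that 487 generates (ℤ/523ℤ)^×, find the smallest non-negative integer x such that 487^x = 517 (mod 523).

131

Baby-step giant-step with m = ceil(sqrt(522)) = 23.
Baby table (487^j mod 523 for j=0..22):
  0:1  1:487  2:250  3:414  4:263  5:469  6:375  7:98
  8:133  9:442  10:301  11:147  12:461  13:140  14:190  15:482
  16:430  17:210  18:285  19:200  20:122  21:315  22:166
Giant step factor: 487^(-23) ≡ 197 (mod 523).
Scan 517·197^i mod 523 for i = 0, 1, …:
  i=0: 517   i=1: 387   i=2: 404   i=3: 92
  i=4: 342   i=5: 430
Match at i=5, j=16: x = 5·23 + 16 = 131.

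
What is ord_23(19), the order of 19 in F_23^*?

The order of 19 must divide p − 1 = 22 = 2 · 11.
Divisors: 1, 2, 11, 22.
Check each in increasing order: 19^1 ≡ 19;  19^2 ≡ 16;  19^11 ≡ 22;  19^22 ≡ 1.
Smallest exponent giving 1 is 22.

22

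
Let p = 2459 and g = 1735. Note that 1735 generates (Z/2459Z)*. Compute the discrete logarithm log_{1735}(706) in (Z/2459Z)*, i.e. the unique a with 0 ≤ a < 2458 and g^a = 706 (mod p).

Baby-step giant-step with m = ceil(sqrt(2458)) = 50.
Baby table (1735^j mod 2459 for j=0..49):
  0:1  1:1735  2:409  3:1423  4:69  5:1683  6:1172  7:2286
  8:2302  9:554  10:2180  11:358  12:1462  13:1341  14:421  15:112
  16:59  17:1546  18:2000  19:351  20:1612  21:937  22:296  23:2088
  24:573  25:719  26:752  27:1450  28:193  29:431  30:249  31:1690
  32:1022  33:231  34:2427  35:1037  36:1666  37:1185  38:251  39:242
  40:1840  41:618  42:106  43:1944  44:1551  45:839  46:2396  47:1350
  48:1282  49:1334
Giant step factor: 1735^(-50) ≡ 2192 (mod 2459).
Scan 706·2192^i mod 2459 for i = 0, 1, …:
  i=0: 706   i=1: 841   i=2: 1681   i=3: 1170
  i=4: 2362   i=5: 1309   i=6: 2134   i=7: 710
  i=8: 2232   i=9: 1593     …   i=17: 1804
  i=18: 296
Match at i=18, j=22: a = 18·50 + 22 = 922.

922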